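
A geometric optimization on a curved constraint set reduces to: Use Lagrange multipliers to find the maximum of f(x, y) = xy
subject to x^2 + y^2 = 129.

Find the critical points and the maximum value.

Lagrange conditions: y = 2*lambda*x and x = 2*lambda*y
If x = 0 then y = 0, violating the constraint, so x, y != 0.
Dividing: y/x = x/y => x^2 = y^2 => y = x or y = -x
Constraint: 2x^2 = 129 => x^2 = 129/2 => x = +/-sqrt(129/2)
Critical points: (sqrt(129/2), sqrt(129/2)), (-sqrt(129/2), -sqrt(129/2)), (sqrt(129/2), -sqrt(129/2)), (-sqrt(129/2), sqrt(129/2))
  y = x:  xy = x^2 = 129/2  at (sqrt(129/2), sqrt(129/2)) and (-sqrt(129/2), -sqrt(129/2))
  y = -x: xy = -x^2 = -129/2 at (sqrt(129/2), -sqrt(129/2)) and (-sqrt(129/2), sqrt(129/2))
Maximum xy = 129/2 at (sqrt(129/2), sqrt(129/2)) and (-sqrt(129/2), -sqrt(129/2))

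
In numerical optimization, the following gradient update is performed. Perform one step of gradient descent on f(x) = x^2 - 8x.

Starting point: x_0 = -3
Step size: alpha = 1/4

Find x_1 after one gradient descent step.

f(x) = x^2 - 8x
f'(x) = 2x - 8
f'(-3) = 2*-3 + (-8) = -14
x_1 = x_0 - alpha * f'(x_0) = -3 - 1/4 * -14 = 1/2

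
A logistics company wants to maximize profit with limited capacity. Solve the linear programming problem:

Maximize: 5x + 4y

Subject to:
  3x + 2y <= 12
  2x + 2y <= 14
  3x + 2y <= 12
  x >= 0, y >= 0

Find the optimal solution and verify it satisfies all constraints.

Feasible vertices: (0, 0), (0, 6), (4, 0)
Objective 5x + 4y at each vertex:
  (0, 0): 0
  (0, 6): 24
  (4, 0): 20
Maximum is 24 at (0, 6).
Verify constraints at (x, y) = (0, 6):
  3*0 + 2*6 = 12 <= 12 (active)
  2*0 + 2*6 = 12 <= 14
  3*0 + 2*6 = 12 <= 12 (active)
  x = 0 >= 0, y = 6 >= 0. All constraints satisfied.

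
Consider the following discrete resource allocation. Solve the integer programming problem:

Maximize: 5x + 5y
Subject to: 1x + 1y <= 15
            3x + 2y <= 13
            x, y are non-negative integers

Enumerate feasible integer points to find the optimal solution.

Constraint 1: 1x + 1y <= 15
Constraint 2: 3x + 2y <= 13
Feasible x range (need y >= 0): 0 <= x <= min(15/1, 13/3) => x in {0, ..., 4}.
Enumerate feasible integer points row by row (the coefficient of y is 5 > 0, so for each x the largest feasible y gives the best value):
  x = 0: y <= min((15 - 1*0)/1, (13 - 3*0)/2) => y in {0, ..., 6}; best 5*0 + 5*6 = 30
  x = 1: y <= min((15 - 1*1)/1, (13 - 3*1)/2) => y in {0, ..., 5}; best 5*1 + 5*5 = 30
  x = 2: y <= min((15 - 1*2)/1, (13 - 3*2)/2) => y in {0, ..., 3}; best 5*2 + 5*3 = 25
  x = 3: y <= min((15 - 1*3)/1, (13 - 3*3)/2) => y in {0, ..., 2}; best 5*3 + 5*2 = 25
  x = 4: y <= min((15 - 1*4)/1, (13 - 3*4)/2) => y in {0}; best 5*4 + 5*0 = 20
The maximum 5x + 5y = 30 is achieved at x = 0, y = 6.
(The same value 30 is also attained at (1, 5).)
Check: 1*0 + 1*6 = 6 <= 15 and 3*0 + 2*6 = 12 <= 13.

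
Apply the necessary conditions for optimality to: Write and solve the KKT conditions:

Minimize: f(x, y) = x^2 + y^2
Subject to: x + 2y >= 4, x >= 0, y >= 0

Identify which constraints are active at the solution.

KKT conditions for min x^2 + y^2 s.t. 1x + 2y >= 4, x >= 0, y >= 0:
Stationarity: 2x = mu*1 + mu_x, 2y = mu*2 + mu_y, with mu, mu_x, mu_y >= 0
Complementary slackness: mu*(x + 2y - 4) = 0, mu_x*x = 0, mu_y*y = 0
(0, 0) is infeasible (1*0 + 2*0 < 4), so if mu = 0 stationarity would force x = mu_x/2 >= 0, y = mu_y/2 >= 0 with mu_x*x = mu_y*y = 0, i.e. x = y = 0: contradiction. Hence mu > 0 and x + 2y = 4 is active.
Try x > 0, y > 0 (so mu_x = mu_y = 0): x = 1*mu/2, y = 2*mu/2
Substitute: 1*(1*mu/2) + 2*(2*mu/2) = 4
  mu*5/2 = 4 => mu = 8/5
x* = 4/5 > 0, y* = 8/5 > 0, consistent with mu_x = mu_y = 0.
f is convex and the constraints are linear, so this KKT point is the global minimum.
f* = 16/5
Active constraints: x + 2y >= 4 (holds with equality, mu = 8/5 > 0); x >= 0 and y >= 0 are inactive (mu_x = mu_y = 0).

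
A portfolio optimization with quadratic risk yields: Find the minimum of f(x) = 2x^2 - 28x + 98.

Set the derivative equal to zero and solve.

f(x) = 2x^2 - 28x + 98
f'(x) = 4x + (-28) = 0
x = 28/4 = 7
f(7) = 0
Since f''(x) = 4 > 0, this is a minimum.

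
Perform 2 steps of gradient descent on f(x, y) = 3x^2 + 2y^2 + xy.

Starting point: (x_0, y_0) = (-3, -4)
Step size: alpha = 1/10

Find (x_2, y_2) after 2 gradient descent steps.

f(x,y) = 3x^2 + 2y^2 + xy
grad_x = 6x + 1y, grad_y = 4y + 1x
Step 1: grad = (-22, -19), (-4/5, -21/10)
Step 2: grad = (-69/10, -46/5), (-11/100, -59/50)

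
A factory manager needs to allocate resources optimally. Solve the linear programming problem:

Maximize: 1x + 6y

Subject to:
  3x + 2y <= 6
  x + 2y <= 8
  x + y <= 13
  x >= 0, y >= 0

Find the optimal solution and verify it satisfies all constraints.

Feasible vertices: (0, 0), (0, 3), (2, 0)
Objective 1x + 6y at each vertex:
  (0, 0): 0
  (0, 3): 18
  (2, 0): 2
Maximum is 18 at (0, 3).
Verify constraints at (x, y) = (0, 3):
  3*0 + 2*3 = 6 <= 6 (active)
  1*0 + 2*3 = 6 <= 8
  1*0 + 1*3 = 3 <= 13
  x = 0 >= 0, y = 3 >= 0. All constraints satisfied.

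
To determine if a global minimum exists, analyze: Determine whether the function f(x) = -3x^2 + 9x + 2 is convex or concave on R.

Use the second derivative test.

f(x) = -3x^2 + 9x + 2
f'(x) = -6x + 9
f''(x) = -6
Since f''(x) = -6 < 0 for all x, f is concave on R.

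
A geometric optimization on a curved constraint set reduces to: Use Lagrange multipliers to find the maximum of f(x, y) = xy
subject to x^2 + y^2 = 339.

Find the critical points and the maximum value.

Lagrange conditions: y = 2*lambda*x and x = 2*lambda*y
If x = 0 then y = 0, violating the constraint, so x, y != 0.
Dividing: y/x = x/y => x^2 = y^2 => y = x or y = -x
Constraint: 2x^2 = 339 => x^2 = 339/2 => x = +/-sqrt(339/2)
Critical points: (sqrt(339/2), sqrt(339/2)), (-sqrt(339/2), -sqrt(339/2)), (sqrt(339/2), -sqrt(339/2)), (-sqrt(339/2), sqrt(339/2))
  y = x:  xy = x^2 = 339/2  at (sqrt(339/2), sqrt(339/2)) and (-sqrt(339/2), -sqrt(339/2))
  y = -x: xy = -x^2 = -339/2 at (sqrt(339/2), -sqrt(339/2)) and (-sqrt(339/2), sqrt(339/2))
Maximum xy = 339/2 at (sqrt(339/2), sqrt(339/2)) and (-sqrt(339/2), -sqrt(339/2))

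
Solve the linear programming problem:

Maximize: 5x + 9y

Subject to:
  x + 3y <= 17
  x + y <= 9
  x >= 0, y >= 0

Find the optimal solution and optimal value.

Feasible vertices: (0, 0), (0, 17/3), (5, 4), (9, 0)
Objective 5x + 9y at each:
  (0, 0): 0
  (0, 17/3): 51
  (5, 4): 61
  (9, 0): 45
Maximum is 61 at (5, 4).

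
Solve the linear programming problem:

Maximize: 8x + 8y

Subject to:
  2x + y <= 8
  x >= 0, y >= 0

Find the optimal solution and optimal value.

The feasible region has vertices at [(0, 0), (4, 0), (0, 8)].
Checking objective 8x + 8y at each vertex:
  (0, 0): 8*0 + 8*0 = 0
  (4, 0): 8*4 + 8*0 = 32
  (0, 8): 8*0 + 8*8 = 64
Maximum is 64 at (0, 8).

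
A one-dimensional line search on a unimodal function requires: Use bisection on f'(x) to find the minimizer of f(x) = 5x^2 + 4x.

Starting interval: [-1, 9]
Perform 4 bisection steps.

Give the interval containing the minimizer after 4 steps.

Finding critical point of f(x) = 5x^2 + 4x using bisection on f'(x) = 10x + 4.
f'(x) = 0 when x = -2/5.
Starting interval: [-1, 9]
Step 1: mid = 4, f'(mid) = 44, new interval = [-1, 4]
Step 2: mid = 3/2, f'(mid) = 19, new interval = [-1, 3/2]
Step 3: mid = 1/4, f'(mid) = 13/2, new interval = [-1, 1/4]
Step 4: mid = -3/8, f'(mid) = 1/4, new interval = [-1, -3/8]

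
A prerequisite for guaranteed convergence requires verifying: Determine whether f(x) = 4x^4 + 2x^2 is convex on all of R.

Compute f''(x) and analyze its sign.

f(x) = 4x^4 + 2x^2
f'(x) = 16x^3 + 4x
f''(x) = 48x^2 + 4
f''(x) = 48x^2 + 4 >= 4 > 0 for all x
Therefore, f is convex on R.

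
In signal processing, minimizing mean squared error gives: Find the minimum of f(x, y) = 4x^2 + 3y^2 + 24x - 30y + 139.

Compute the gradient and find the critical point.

f(x,y) = 4x^2 + 3y^2 + 24x - 30y + 139
df/dx = 8x + (24) = 0  =>  x = -3
df/dy = 6y + (-30) = 0  =>  y = 5
f(-3, 5) = 4*(-3)^2 + 3*(5)^2 + 24*(-3) + -30*(5) + 139 = 28
Hessian is diagonal with entries 8, 6 > 0, so this is a minimum.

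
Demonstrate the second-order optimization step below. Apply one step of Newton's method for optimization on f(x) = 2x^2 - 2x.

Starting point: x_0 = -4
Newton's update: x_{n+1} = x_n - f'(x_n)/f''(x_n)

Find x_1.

f(x) = 2x^2 - 2x
f'(x) = 4x + (-2), f''(x) = 4
Newton step: x_1 = x_0 - f'(x_0)/f''(x_0)
f'(-4) = -18
x_1 = -4 - -18/4 = 1/2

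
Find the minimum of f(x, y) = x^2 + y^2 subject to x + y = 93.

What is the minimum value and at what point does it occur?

Substitute y = 93 - x into f(x,y) = x^2 + y^2:
g(x) = x^2 + (93 - x)^2 = 2x^2 - 186x + 8649
g'(x) = 4x - 186 = 0  =>  x = 93/2
y = 93 - 93/2 = 93/2
Minimum value = (93/2)^2 + (93/2)^2 = 8649/2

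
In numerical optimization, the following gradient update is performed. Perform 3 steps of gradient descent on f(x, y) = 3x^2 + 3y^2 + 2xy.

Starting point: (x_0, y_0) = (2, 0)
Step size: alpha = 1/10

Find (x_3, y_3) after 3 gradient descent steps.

f(x,y) = 3x^2 + 3y^2 + 2xy
grad_x = 6x + 2y, grad_y = 6y + 2x
Step 1: grad = (12, 4), (4/5, -2/5)
Step 2: grad = (4, -4/5), (2/5, -8/25)
Step 3: grad = (44/25, -28/25), (28/125, -26/125)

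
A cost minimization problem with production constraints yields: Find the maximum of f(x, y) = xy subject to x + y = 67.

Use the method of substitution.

Substitute y = 67 - x into f(x,y) = xy:
g(x) = x(67 - x) = 67x - x^2
g'(x) = 67 - 2x = 0  =>  x = 67/2
y = 67 - 67/2 = 67/2
Maximum value = (67/2) * (67/2) = 4489/4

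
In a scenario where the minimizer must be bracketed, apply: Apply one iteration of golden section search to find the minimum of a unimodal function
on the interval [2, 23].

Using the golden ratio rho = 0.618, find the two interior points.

Golden section search on [2, 23].
Golden ratio rho = 0.618 (approx).
Interior points:
  x_1 = 2 + (1-0.618)*21 = 10.0220
  x_2 = 2 + 0.618*21 = 14.9780
Compare f(x_1) and f(x_2) to determine which subinterval to keep.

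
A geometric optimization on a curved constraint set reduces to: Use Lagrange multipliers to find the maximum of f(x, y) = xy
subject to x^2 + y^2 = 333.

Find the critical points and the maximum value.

Lagrange conditions: y = 2*lambda*x and x = 2*lambda*y
If x = 0 then y = 0, violating the constraint, so x, y != 0.
Dividing: y/x = x/y => x^2 = y^2 => y = x or y = -x
Constraint: 2x^2 = 333 => x^2 = 333/2 => x = +/-sqrt(333/2)
Critical points: (sqrt(333/2), sqrt(333/2)), (-sqrt(333/2), -sqrt(333/2)), (sqrt(333/2), -sqrt(333/2)), (-sqrt(333/2), sqrt(333/2))
  y = x:  xy = x^2 = 333/2  at (sqrt(333/2), sqrt(333/2)) and (-sqrt(333/2), -sqrt(333/2))
  y = -x: xy = -x^2 = -333/2 at (sqrt(333/2), -sqrt(333/2)) and (-sqrt(333/2), sqrt(333/2))
Maximum xy = 333/2 at (sqrt(333/2), sqrt(333/2)) and (-sqrt(333/2), -sqrt(333/2))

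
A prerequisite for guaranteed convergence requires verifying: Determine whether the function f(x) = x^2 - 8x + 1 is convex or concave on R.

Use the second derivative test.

f(x) = x^2 - 8x + 1
f'(x) = 2x - 8
f''(x) = 2
Since f''(x) = 2 > 0 for all x, f is convex on R.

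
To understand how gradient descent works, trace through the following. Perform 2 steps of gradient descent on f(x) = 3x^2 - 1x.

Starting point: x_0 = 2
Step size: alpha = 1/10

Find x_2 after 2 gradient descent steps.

f(x) = 3x^2 - 1x, f'(x) = 6x + (-1)
Step 1: f'(2) = 11, x_1 = 2 - 1/10 * 11 = 9/10
Step 2: f'(9/10) = 22/5, x_2 = 9/10 - 1/10 * 22/5 = 23/50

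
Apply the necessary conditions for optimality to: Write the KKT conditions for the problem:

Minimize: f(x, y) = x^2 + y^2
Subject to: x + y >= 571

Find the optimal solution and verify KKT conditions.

KKT conditions for min x^2 + y^2 s.t. x + y >= 571:
Stationarity: 2x = mu, 2y = mu
So x = y = mu/2.
Complementary slackness: mu*(x + y - 571) = 0
Primal feasibility: x + y >= 571; dual feasibility: mu >= 0
If mu = 0 then x = y = 0, but 0 + 0 < 571 is infeasible, so the constraint is active.
Constraint active: x + y = 2*(mu/2) = 571 => mu = 571
x = y = 571/2, f = 326041/2
Verify: stationarity 2*(571/2) = 571 = mu; primal 571/2 + 571/2 = 571 >= 571; dual mu = 571 >= 0; complementary slackness 571*(571 - 571) = 0. All KKT conditions hold.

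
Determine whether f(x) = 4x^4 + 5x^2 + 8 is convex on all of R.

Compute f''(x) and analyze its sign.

f(x) = 4x^4 + 5x^2 + 8
f'(x) = 16x^3 + 10x
f''(x) = 48x^2 + 10
f''(x) = 48x^2 + 10 >= 10 > 0 for all x
Therefore, f is convex on R.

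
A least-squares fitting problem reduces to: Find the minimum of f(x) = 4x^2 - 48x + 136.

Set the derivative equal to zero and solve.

f(x) = 4x^2 - 48x + 136
f'(x) = 8x + (-48) = 0
x = 48/8 = 6
f(6) = -8
Since f''(x) = 8 > 0, this is a minimum.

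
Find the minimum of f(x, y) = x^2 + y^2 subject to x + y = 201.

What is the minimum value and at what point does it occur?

Substitute y = 201 - x into f(x,y) = x^2 + y^2:
g(x) = x^2 + (201 - x)^2 = 2x^2 - 402x + 40401
g'(x) = 4x - 402 = 0  =>  x = 201/2
y = 201 - 201/2 = 201/2
Minimum value = (201/2)^2 + (201/2)^2 = 40401/2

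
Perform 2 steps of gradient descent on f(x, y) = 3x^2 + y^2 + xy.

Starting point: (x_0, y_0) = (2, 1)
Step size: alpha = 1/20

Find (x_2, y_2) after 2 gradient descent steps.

f(x,y) = 3x^2 + y^2 + xy
grad_x = 6x + 1y, grad_y = 2y + 1x
Step 1: grad = (13, 4), (27/20, 4/5)
Step 2: grad = (89/10, 59/20), (181/200, 261/400)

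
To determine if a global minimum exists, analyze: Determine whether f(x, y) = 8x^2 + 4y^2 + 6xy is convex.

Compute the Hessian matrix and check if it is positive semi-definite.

f(x,y) = 8x^2 + 4y^2 + 6xy
Hessian H = [[16, 6], [6, 8]]
trace(H) = 24, det(H) = 92
Eigenvalues: (24 +/- sqrt(208)) / 2 = 19.21, 4.789
Since both eigenvalues > 0, f is convex.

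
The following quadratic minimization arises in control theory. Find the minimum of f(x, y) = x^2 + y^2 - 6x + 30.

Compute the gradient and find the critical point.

f(x,y) = x^2 + y^2 - 6x + 30
df/dx = 2x + (-6) = 0  =>  x = 3
df/dy = 2y + (0) = 0  =>  y = 0
f(3, 0) = 1*(3)^2 + 1*(0)^2 + -6*(3) + 30 = 21
Hessian is diagonal with entries 2, 2 > 0, so this is a minimum.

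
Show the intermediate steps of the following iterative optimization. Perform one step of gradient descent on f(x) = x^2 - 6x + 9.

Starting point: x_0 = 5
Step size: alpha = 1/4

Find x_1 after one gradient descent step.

f(x) = x^2 - 6x + 9
f'(x) = 2x - 6
f'(5) = 2*5 + (-6) = 4
x_1 = x_0 - alpha * f'(x_0) = 5 - 1/4 * 4 = 4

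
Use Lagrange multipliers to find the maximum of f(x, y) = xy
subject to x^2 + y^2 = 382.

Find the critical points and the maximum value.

Lagrange conditions: y = 2*lambda*x and x = 2*lambda*y
If x = 0 then y = 0, violating the constraint, so x, y != 0.
Dividing: y/x = x/y => x^2 = y^2 => y = x or y = -x
Constraint: 2x^2 = 382 => x^2 = 191 => x = +/-sqrt(191)
Critical points: (sqrt(191), sqrt(191)), (-sqrt(191), -sqrt(191)), (sqrt(191), -sqrt(191)), (-sqrt(191), sqrt(191))
  y = x:  xy = x^2 = 191  at (sqrt(191), sqrt(191)) and (-sqrt(191), -sqrt(191))
  y = -x: xy = -x^2 = -191 at (sqrt(191), -sqrt(191)) and (-sqrt(191), sqrt(191))
Maximum xy = 191 at (sqrt(191), sqrt(191)) and (-sqrt(191), -sqrt(191))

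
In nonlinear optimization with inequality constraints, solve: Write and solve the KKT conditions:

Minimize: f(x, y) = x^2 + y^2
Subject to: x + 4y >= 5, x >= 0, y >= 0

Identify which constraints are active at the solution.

KKT conditions for min x^2 + y^2 s.t. 1x + 4y >= 5, x >= 0, y >= 0:
Stationarity: 2x = mu*1 + mu_x, 2y = mu*4 + mu_y, with mu, mu_x, mu_y >= 0
Complementary slackness: mu*(x + 4y - 5) = 0, mu_x*x = 0, mu_y*y = 0
(0, 0) is infeasible (1*0 + 4*0 < 5), so if mu = 0 stationarity would force x = mu_x/2 >= 0, y = mu_y/2 >= 0 with mu_x*x = mu_y*y = 0, i.e. x = y = 0: contradiction. Hence mu > 0 and x + 4y = 5 is active.
Try x > 0, y > 0 (so mu_x = mu_y = 0): x = 1*mu/2, y = 4*mu/2
Substitute: 1*(1*mu/2) + 4*(4*mu/2) = 5
  mu*17/2 = 5 => mu = 10/17
x* = 5/17 > 0, y* = 20/17 > 0, consistent with mu_x = mu_y = 0.
f is convex and the constraints are linear, so this KKT point is the global minimum.
f* = 25/17
Active constraints: x + 4y >= 5 (holds with equality, mu = 10/17 > 0); x >= 0 and y >= 0 are inactive (mu_x = mu_y = 0).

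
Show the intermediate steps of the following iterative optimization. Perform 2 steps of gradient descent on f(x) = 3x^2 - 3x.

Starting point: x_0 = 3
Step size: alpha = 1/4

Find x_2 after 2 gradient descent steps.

f(x) = 3x^2 - 3x, f'(x) = 6x + (-3)
Step 1: f'(3) = 15, x_1 = 3 - 1/4 * 15 = -3/4
Step 2: f'(-3/4) = -15/2, x_2 = -3/4 - 1/4 * -15/2 = 9/8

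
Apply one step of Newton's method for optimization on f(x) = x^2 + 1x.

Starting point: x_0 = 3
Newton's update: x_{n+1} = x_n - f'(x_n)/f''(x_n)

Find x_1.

f(x) = x^2 + 1x
f'(x) = 2x + (1), f''(x) = 2
Newton step: x_1 = x_0 - f'(x_0)/f''(x_0)
f'(3) = 7
x_1 = 3 - 7/2 = -1/2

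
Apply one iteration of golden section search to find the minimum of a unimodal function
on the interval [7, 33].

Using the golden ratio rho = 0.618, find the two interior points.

Golden section search on [7, 33].
Golden ratio rho = 0.618 (approx).
Interior points:
  x_1 = 7 + (1-0.618)*26 = 16.9320
  x_2 = 7 + 0.618*26 = 23.0680
Compare f(x_1) and f(x_2) to determine which subinterval to keep.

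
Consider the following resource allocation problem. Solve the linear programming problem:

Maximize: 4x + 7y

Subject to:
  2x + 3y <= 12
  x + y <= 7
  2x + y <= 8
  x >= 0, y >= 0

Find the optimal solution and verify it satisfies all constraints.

Feasible vertices: (0, 0), (0, 4), (3, 2), (4, 0)
Objective 4x + 7y at each vertex:
  (0, 0): 0
  (0, 4): 28
  (3, 2): 26
  (4, 0): 16
Maximum is 28 at (0, 4).
Verify constraints at (x, y) = (0, 4):
  2*0 + 3*4 = 12 <= 12 (active)
  1*0 + 1*4 = 4 <= 7
  2*0 + 1*4 = 4 <= 8
  x = 0 >= 0, y = 4 >= 0. All constraints satisfied.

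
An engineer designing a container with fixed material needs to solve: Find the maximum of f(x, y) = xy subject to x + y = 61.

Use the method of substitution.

Substitute y = 61 - x into f(x,y) = xy:
g(x) = x(61 - x) = 61x - x^2
g'(x) = 61 - 2x = 0  =>  x = 61/2
y = 61 - 61/2 = 61/2
Maximum value = (61/2) * (61/2) = 3721/4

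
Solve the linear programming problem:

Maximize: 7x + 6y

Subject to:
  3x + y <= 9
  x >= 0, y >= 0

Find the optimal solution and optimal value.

The feasible region has vertices at [(0, 0), (3, 0), (0, 9)].
Checking objective 7x + 6y at each vertex:
  (0, 0): 7*0 + 6*0 = 0
  (3, 0): 7*3 + 6*0 = 21
  (0, 9): 7*0 + 6*9 = 54
Maximum is 54 at (0, 9).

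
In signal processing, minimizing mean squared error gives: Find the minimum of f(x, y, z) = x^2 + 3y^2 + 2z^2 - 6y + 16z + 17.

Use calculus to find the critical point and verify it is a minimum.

f(x,y,z) = x^2 + 3y^2 + 2z^2 - 6y + 16z + 17
df/dx = 2x + (0) = 0 => x = 0
df/dy = 6y + (-6) = 0 => y = 1
df/dz = 4z + (16) = 0 => z = -4
f(0,1,-4) = 1*(0)^2 + 3*(1)^2 + 2*(-4)^2 + -6*(1) + 16*(-4) + 17 = -18
Hessian is diagonal with entries 2, 6, 4 > 0, confirmed minimum.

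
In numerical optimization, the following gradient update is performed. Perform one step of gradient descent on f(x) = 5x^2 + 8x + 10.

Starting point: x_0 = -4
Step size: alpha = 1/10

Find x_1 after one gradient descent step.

f(x) = 5x^2 + 8x + 10
f'(x) = 10x + 8
f'(-4) = 10*-4 + (8) = -32
x_1 = x_0 - alpha * f'(x_0) = -4 - 1/10 * -32 = -4/5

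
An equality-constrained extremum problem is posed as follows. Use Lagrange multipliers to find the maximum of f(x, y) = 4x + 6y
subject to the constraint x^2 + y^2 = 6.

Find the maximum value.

Set up Lagrange conditions: grad f = lambda * grad g
  4 = 2*lambda*x
  6 = 2*lambda*y
From these: x/y = 4/6, so x = 4t, y = 6t for some t.
Substitute into constraint: (4t)^2 + (6t)^2 = 6
  t^2 * 52 = 6
  t = sqrt(6/52)
Maximum = 4*x + 6*y = (4^2 + 6^2)*t = 52 * sqrt(6/52) = sqrt(312)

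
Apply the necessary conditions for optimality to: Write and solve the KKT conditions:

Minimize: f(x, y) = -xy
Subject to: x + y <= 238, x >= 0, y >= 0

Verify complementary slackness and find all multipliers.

Problem: min -xy s.t. x + y <= 238 (multiplier lambda), x >= 0 (mu_x), y >= 0 (mu_y)
KKT stationarity: -y + lambda - mu_x = 0, -x + lambda - mu_y = 0, with lambda, mu_x, mu_y >= 0
Complementary slackness: lambda*(x + y - 238) = 0, mu_x*x = 0, mu_y*y = 0
If lambda = 0: y = -mu_x <= 0 and x = -mu_y <= 0 force x = y = 0 with f = 0; but x = y = 119 is feasible with f = -14161 < 0, so this is not the minimum. Hence lambda > 0 and x + y = 238.
Try x > 0, y > 0 (so mu_x = mu_y = 0): y = lambda, x = lambda => x = y = lambda
x + y = 238 => 2*lambda = 238 => lambda = 119
x* = y* = 119 > 0, consistent with mu_x = mu_y = 0.
(Any feasible point with x = 0 or y = 0 has f = 0 > -14161, so the minimum is not on those boundaries.)
min(-xy) = -14161 (i.e. max xy = 14161)
Multipliers: lambda = 119, mu_x = 0, mu_y = 0
Complementary slackness: lambda*(x + y - 238) = 119*(119 + 119 - 238) = 0, mu_x*x = 0*119 = 0, mu_y*y = 0*119 = 0. Satisfied.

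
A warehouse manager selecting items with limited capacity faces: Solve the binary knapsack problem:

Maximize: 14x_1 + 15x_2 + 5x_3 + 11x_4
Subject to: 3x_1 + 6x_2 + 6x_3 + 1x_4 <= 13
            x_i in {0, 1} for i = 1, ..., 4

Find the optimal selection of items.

Items: item 1 (v=14, w=3), item 2 (v=15, w=6), item 3 (v=5, w=6), item 4 (v=11, w=1)
Capacity: 13
Checking all 16 subsets (w = total weight, v = total value):
  {}: w = 0, v = 0
  {1}: w = 3, v = 14
  {2}: w = 6, v = 15
  {3}: w = 6, v = 5
  {4}: w = 1, v = 11
  {1, 2}: w = 9, v = 29
  {1, 3}: w = 9, v = 19
  {1, 4}: w = 4, v = 25
  {2, 3}: w = 12, v = 20
  {2, 4}: w = 7, v = 26
  {3, 4}: w = 7, v = 16
  {1, 2, 3}: w = 15 > 13, infeasible
  {1, 2, 4}: w = 10, v = 40
  {1, 3, 4}: w = 10, v = 30
  {2, 3, 4}: w = 13, v = 31
  {1, 2, 3, 4}: w = 16 > 13, infeasible
Best feasible subset: items [1, 2, 4]
Total weight: 10 <= 13, total value: 40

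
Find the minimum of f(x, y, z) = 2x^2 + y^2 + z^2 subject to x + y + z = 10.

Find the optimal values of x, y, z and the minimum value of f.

Using Lagrange multipliers on f = 2x^2 + y^2 + z^2 with constraint x + y + z = 10:
Conditions: 2*2*x = lambda, 2*1*y = lambda, 2*1*z = lambda
So x = lambda/4, y = lambda/2, z = lambda/2
Substituting into constraint: lambda * (5/4) = 10
lambda = 8
x = 2, y = 4, z = 4
Minimum value = 40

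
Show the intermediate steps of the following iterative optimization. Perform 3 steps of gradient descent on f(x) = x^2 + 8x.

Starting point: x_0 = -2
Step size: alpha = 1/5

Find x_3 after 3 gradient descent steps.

f(x) = x^2 + 8x, f'(x) = 2x + (8)
Step 1: f'(-2) = 4, x_1 = -2 - 1/5 * 4 = -14/5
Step 2: f'(-14/5) = 12/5, x_2 = -14/5 - 1/5 * 12/5 = -82/25
Step 3: f'(-82/25) = 36/25, x_3 = -82/25 - 1/5 * 36/25 = -446/125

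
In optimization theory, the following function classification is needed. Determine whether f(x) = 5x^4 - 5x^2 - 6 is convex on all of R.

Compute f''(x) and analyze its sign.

f(x) = 5x^4 - 5x^2 - 6
f'(x) = 20x^3 + -10x
f''(x) = 60x^2 + -10
f''(0) = -10 < 0, so not convex near x = 0
Therefore, f is not globally convex on R.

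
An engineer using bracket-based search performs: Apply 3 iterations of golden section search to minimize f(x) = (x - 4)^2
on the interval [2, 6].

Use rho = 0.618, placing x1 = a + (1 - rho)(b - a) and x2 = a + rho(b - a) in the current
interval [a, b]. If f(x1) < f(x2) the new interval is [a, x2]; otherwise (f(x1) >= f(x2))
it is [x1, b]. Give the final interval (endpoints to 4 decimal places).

Golden section search for min of f(x) = (x - 4)^2 on [2, 6].
Each step: x1 = a + (1 - rho)(b - a), x2 = a + rho(b - a); if f(x1) < f(x2) keep [a, x2], otherwise keep [x1, b].
Step 1: [2.0000, 6.0000], x1=3.5280 (f=0.2228), x2=4.4720 (f=0.2228); f(x1) = f(x2) (tie, not '<') => keep [3.5280, 6.0000]
Step 2: [3.5280, 6.0000], x1=4.4723 (f=0.2231), x2=5.0557 (f=1.1145); f(x1) < f(x2) => keep [3.5280, 5.0557]
Step 3: [3.5280, 5.0557], x1=4.1116 (f=0.0125), x2=4.4721 (f=0.2229); f(x1) < f(x2) => keep [3.5280, 4.4721]
Final interval: [3.5280, 4.4721]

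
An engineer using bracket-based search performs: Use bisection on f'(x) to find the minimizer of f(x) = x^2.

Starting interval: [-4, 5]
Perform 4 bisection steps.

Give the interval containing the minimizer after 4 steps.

Finding critical point of f(x) = x^2 using bisection on f'(x) = 2x + 0.
f'(x) = 0 when x = 0.
Starting interval: [-4, 5]
Step 1: mid = 1/2, f'(mid) = 1, new interval = [-4, 1/2]
Step 2: mid = -7/4, f'(mid) = -7/2, new interval = [-7/4, 1/2]
Step 3: mid = -5/8, f'(mid) = -5/4, new interval = [-5/8, 1/2]
Step 4: mid = -1/16, f'(mid) = -1/8, new interval = [-1/16, 1/2]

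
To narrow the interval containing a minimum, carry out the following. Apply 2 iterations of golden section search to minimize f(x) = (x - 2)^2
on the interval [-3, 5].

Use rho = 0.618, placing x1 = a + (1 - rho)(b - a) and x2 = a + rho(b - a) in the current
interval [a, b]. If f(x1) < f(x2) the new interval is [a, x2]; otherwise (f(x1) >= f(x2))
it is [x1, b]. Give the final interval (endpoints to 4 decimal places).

Golden section search for min of f(x) = (x - 2)^2 on [-3, 5].
Each step: x1 = a + (1 - rho)(b - a), x2 = a + rho(b - a); if f(x1) < f(x2) keep [a, x2], otherwise keep [x1, b].
Step 1: [-3.0000, 5.0000], x1=0.0560 (f=3.7791), x2=1.9440 (f=0.0031); f(x1) > f(x2) => keep [0.0560, 5.0000]
Step 2: [0.0560, 5.0000], x1=1.9446 (f=0.0031), x2=3.1114 (f=1.2352); f(x1) < f(x2) => keep [0.0560, 3.1114]
Final interval: [0.0560, 3.1114]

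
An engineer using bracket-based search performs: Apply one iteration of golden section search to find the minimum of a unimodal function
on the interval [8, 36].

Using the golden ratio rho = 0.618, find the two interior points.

Golden section search on [8, 36].
Golden ratio rho = 0.618 (approx).
Interior points:
  x_1 = 8 + (1-0.618)*28 = 18.6960
  x_2 = 8 + 0.618*28 = 25.3040
Compare f(x_1) and f(x_2) to determine which subinterval to keep.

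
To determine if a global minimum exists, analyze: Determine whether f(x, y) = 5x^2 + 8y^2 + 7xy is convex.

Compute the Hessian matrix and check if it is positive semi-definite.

f(x,y) = 5x^2 + 8y^2 + 7xy
Hessian H = [[10, 7], [7, 16]]
trace(H) = 26, det(H) = 111
Eigenvalues: (26 +/- sqrt(232)) / 2 = 20.62, 5.384
Since both eigenvalues > 0, f is convex.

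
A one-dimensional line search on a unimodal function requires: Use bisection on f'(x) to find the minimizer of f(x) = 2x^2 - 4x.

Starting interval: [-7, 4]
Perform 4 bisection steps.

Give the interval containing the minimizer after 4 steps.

Finding critical point of f(x) = 2x^2 - 4x using bisection on f'(x) = 4x + -4.
f'(x) = 0 when x = 1.
Starting interval: [-7, 4]
Step 1: mid = -3/2, f'(mid) = -10, new interval = [-3/2, 4]
Step 2: mid = 5/4, f'(mid) = 1, new interval = [-3/2, 5/4]
Step 3: mid = -1/8, f'(mid) = -9/2, new interval = [-1/8, 5/4]
Step 4: mid = 9/16, f'(mid) = -7/4, new interval = [9/16, 5/4]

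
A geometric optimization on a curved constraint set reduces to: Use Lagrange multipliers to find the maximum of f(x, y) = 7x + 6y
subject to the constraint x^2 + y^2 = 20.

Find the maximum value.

Set up Lagrange conditions: grad f = lambda * grad g
  7 = 2*lambda*x
  6 = 2*lambda*y
From these: x/y = 7/6, so x = 7t, y = 6t for some t.
Substitute into constraint: (7t)^2 + (6t)^2 = 20
  t^2 * 85 = 20
  t = sqrt(20/85)
Maximum = 7*x + 6*y = (7^2 + 6^2)*t = 85 * sqrt(20/85) = sqrt(1700)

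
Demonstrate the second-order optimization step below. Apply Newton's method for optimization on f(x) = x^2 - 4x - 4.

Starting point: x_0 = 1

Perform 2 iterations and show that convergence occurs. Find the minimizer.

f(x) = x^2 - 4x - 4, f'(x) = 2x + (-4), f''(x) = 2
Step 1: f'(1) = -2, x_1 = 1 - -2/2 = 2
Step 2: f'(2) = 0, x_2 = 2 (converged)
Newton's method converges in 1 step for quadratics.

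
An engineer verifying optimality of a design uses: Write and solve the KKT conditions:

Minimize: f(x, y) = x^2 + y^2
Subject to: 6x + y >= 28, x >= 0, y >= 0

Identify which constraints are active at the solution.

KKT conditions for min x^2 + y^2 s.t. 6x + 1y >= 28, x >= 0, y >= 0:
Stationarity: 2x = mu*6 + mu_x, 2y = mu*1 + mu_y, with mu, mu_x, mu_y >= 0
Complementary slackness: mu*(6x + y - 28) = 0, mu_x*x = 0, mu_y*y = 0
(0, 0) is infeasible (6*0 + 1*0 < 28), so if mu = 0 stationarity would force x = mu_x/2 >= 0, y = mu_y/2 >= 0 with mu_x*x = mu_y*y = 0, i.e. x = y = 0: contradiction. Hence mu > 0 and 6x + y = 28 is active.
Try x > 0, y > 0 (so mu_x = mu_y = 0): x = 6*mu/2, y = 1*mu/2
Substitute: 6*(6*mu/2) + 1*(1*mu/2) = 28
  mu*37/2 = 28 => mu = 56/37
x* = 168/37 > 0, y* = 28/37 > 0, consistent with mu_x = mu_y = 0.
f is convex and the constraints are linear, so this KKT point is the global minimum.
f* = 784/37
Active constraints: 6x + y >= 28 (holds with equality, mu = 56/37 > 0); x >= 0 and y >= 0 are inactive (mu_x = mu_y = 0).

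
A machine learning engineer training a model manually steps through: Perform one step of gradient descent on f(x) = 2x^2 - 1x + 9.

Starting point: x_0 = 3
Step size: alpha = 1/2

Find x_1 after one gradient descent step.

f(x) = 2x^2 - 1x + 9
f'(x) = 4x - 1
f'(3) = 4*3 + (-1) = 11
x_1 = x_0 - alpha * f'(x_0) = 3 - 1/2 * 11 = -5/2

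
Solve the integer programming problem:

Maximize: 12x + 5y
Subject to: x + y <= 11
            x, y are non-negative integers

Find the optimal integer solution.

Objective: 12x + 5y, constraint: x + y <= 11
Coefficient of x is 12 >= coefficient of y is 5, so allocate the entire budget to x.
Optimal: x = 11, y = 0, value = 132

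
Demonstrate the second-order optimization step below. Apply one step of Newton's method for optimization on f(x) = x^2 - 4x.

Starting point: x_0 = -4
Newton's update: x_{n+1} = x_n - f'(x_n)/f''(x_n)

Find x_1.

f(x) = x^2 - 4x
f'(x) = 2x + (-4), f''(x) = 2
Newton step: x_1 = x_0 - f'(x_0)/f''(x_0)
f'(-4) = -12
x_1 = -4 - -12/2 = 2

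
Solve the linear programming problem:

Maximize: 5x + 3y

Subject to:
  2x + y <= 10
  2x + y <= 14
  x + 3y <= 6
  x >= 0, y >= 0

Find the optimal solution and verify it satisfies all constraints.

Feasible vertices: (0, 0), (0, 2), (24/5, 2/5), (5, 0)
Objective 5x + 3y at each vertex:
  (0, 0): 0
  (0, 2): 6
  (24/5, 2/5): 126/5
  (5, 0): 25
Maximum is 126/5 at (24/5, 2/5).
Verify constraints at (x, y) = (24/5, 2/5):
  2*(24/5) + 1*(2/5) = 10 <= 10 (active)
  2*(24/5) + 1*(2/5) = 10 <= 14
  1*(24/5) + 3*(2/5) = 6 <= 6 (active)
  x = 24/5 >= 0, y = 2/5 >= 0. All constraints satisfied.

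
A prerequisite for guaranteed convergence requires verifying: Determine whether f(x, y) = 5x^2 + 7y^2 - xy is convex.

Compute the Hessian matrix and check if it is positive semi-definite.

f(x,y) = 5x^2 + 7y^2 - xy
Hessian H = [[10, -1], [-1, 14]]
trace(H) = 24, det(H) = 139
Eigenvalues: (24 +/- sqrt(20)) / 2 = 14.24, 9.764
Since both eigenvalues > 0, f is convex.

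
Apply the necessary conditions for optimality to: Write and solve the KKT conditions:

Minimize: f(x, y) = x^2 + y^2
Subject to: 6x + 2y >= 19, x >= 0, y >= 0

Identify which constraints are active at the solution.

KKT conditions for min x^2 + y^2 s.t. 6x + 2y >= 19, x >= 0, y >= 0:
Stationarity: 2x = mu*6 + mu_x, 2y = mu*2 + mu_y, with mu, mu_x, mu_y >= 0
Complementary slackness: mu*(6x + 2y - 19) = 0, mu_x*x = 0, mu_y*y = 0
(0, 0) is infeasible (6*0 + 2*0 < 19), so if mu = 0 stationarity would force x = mu_x/2 >= 0, y = mu_y/2 >= 0 with mu_x*x = mu_y*y = 0, i.e. x = y = 0: contradiction. Hence mu > 0 and 6x + 2y = 19 is active.
Try x > 0, y > 0 (so mu_x = mu_y = 0): x = 6*mu/2, y = 2*mu/2
Substitute: 6*(6*mu/2) + 2*(2*mu/2) = 19
  mu*40/2 = 19 => mu = 19/20
x* = 57/20 > 0, y* = 19/20 > 0, consistent with mu_x = mu_y = 0.
f is convex and the constraints are linear, so this KKT point is the global minimum.
f* = 361/40
Active constraints: 6x + 2y >= 19 (holds with equality, mu = 19/20 > 0); x >= 0 and y >= 0 are inactive (mu_x = mu_y = 0).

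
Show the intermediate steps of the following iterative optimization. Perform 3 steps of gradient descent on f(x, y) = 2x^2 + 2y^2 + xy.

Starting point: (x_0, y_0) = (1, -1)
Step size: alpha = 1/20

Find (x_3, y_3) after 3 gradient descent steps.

f(x,y) = 2x^2 + 2y^2 + xy
grad_x = 4x + 1y, grad_y = 4y + 1x
Step 1: grad = (3, -3), (17/20, -17/20)
Step 2: grad = (51/20, -51/20), (289/400, -289/400)
Step 3: grad = (867/400, -867/400), (4913/8000, -4913/8000)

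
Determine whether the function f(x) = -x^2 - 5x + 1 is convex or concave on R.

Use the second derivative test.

f(x) = -x^2 - 5x + 1
f'(x) = -2x - 5
f''(x) = -2
Since f''(x) = -2 < 0 for all x, f is concave on R.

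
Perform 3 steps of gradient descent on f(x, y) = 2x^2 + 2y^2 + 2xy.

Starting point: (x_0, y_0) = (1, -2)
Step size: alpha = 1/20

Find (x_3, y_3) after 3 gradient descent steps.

f(x,y) = 2x^2 + 2y^2 + 2xy
grad_x = 4x + 2y, grad_y = 4y + 2x
Step 1: grad = (0, -6), (1, -17/10)
Step 2: grad = (3/5, -24/5), (97/100, -73/50)
Step 3: grad = (24/25, -39/10), (461/500, -253/200)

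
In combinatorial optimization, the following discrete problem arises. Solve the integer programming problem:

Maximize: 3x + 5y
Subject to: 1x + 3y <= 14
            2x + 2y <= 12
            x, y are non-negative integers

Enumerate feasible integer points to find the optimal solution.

Constraint 1: 1x + 3y <= 14
Constraint 2: 2x + 2y <= 12
Feasible x range (need y >= 0): 0 <= x <= min(14/1, 12/2) => x in {0, ..., 6}.
Enumerate feasible integer points row by row (the coefficient of y is 5 > 0, so for each x the largest feasible y gives the best value):
  x = 0: y <= min((14 - 1*0)/3, (12 - 2*0)/2) => y in {0, ..., 4}; best 3*0 + 5*4 = 20
  x = 1: y <= min((14 - 1*1)/3, (12 - 2*1)/2) => y in {0, ..., 4}; best 3*1 + 5*4 = 23
  x = 2: y <= min((14 - 1*2)/3, (12 - 2*2)/2) => y in {0, ..., 4}; best 3*2 + 5*4 = 26
  x = 3: y <= min((14 - 1*3)/3, (12 - 2*3)/2) => y in {0, ..., 3}; best 3*3 + 5*3 = 24
  x = 4: y <= min((14 - 1*4)/3, (12 - 2*4)/2) => y in {0, ..., 2}; best 3*4 + 5*2 = 22
  x = 5: y <= min((14 - 1*5)/3, (12 - 2*5)/2) => y in {0, ..., 1}; best 3*5 + 5*1 = 20
  x = 6: y <= min((14 - 1*6)/3, (12 - 2*6)/2) => y in {0}; best 3*6 + 5*0 = 18
The maximum 3x + 5y = 26 is achieved at x = 2, y = 4.
Check: 1*2 + 3*4 = 14 <= 14 and 2*2 + 2*4 = 12 <= 12.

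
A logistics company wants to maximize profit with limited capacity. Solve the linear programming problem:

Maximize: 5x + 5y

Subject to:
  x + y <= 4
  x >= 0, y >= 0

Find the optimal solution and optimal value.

The feasible region has vertices at [(0, 0), (4, 0), (0, 4)].
Checking objective 5x + 5y at each vertex:
  (0, 0): 5*0 + 5*0 = 0
  (4, 0): 5*4 + 5*0 = 20
  (0, 4): 5*0 + 5*4 = 20
Maximum is 20 at (4, 0).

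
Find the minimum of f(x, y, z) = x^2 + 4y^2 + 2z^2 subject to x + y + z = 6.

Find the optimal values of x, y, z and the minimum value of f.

Using Lagrange multipliers on f = x^2 + 4y^2 + 2z^2 with constraint x + y + z = 6:
Conditions: 2*1*x = lambda, 2*4*y = lambda, 2*2*z = lambda
So x = lambda/2, y = lambda/8, z = lambda/4
Substituting into constraint: lambda * (7/8) = 6
lambda = 48/7
x = 24/7, y = 6/7, z = 12/7
Minimum value = 144/7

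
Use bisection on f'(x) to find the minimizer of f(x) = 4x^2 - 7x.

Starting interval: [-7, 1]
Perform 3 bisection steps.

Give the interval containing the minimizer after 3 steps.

Finding critical point of f(x) = 4x^2 - 7x using bisection on f'(x) = 8x + -7.
f'(x) = 0 when x = 7/8.
Starting interval: [-7, 1]
Step 1: mid = -3, f'(mid) = -31, new interval = [-3, 1]
Step 2: mid = -1, f'(mid) = -15, new interval = [-1, 1]
Step 3: mid = 0, f'(mid) = -7, new interval = [0, 1]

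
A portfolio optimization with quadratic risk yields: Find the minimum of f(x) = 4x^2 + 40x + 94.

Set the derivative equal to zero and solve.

f(x) = 4x^2 + 40x + 94
f'(x) = 8x + (40) = 0
x = -40/8 = -5
f(-5) = -6
Since f''(x) = 8 > 0, this is a minimum.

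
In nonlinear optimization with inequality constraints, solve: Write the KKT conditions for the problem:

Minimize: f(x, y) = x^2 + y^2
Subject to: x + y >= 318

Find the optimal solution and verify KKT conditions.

KKT conditions for min x^2 + y^2 s.t. x + y >= 318:
Stationarity: 2x = mu, 2y = mu
So x = y = mu/2.
Complementary slackness: mu*(x + y - 318) = 0
Primal feasibility: x + y >= 318; dual feasibility: mu >= 0
If mu = 0 then x = y = 0, but 0 + 0 < 318 is infeasible, so the constraint is active.
Constraint active: x + y = 2*(mu/2) = 318 => mu = 318
x = y = 159, f = 50562
Verify: stationarity 2*159 = 318 = mu; primal 159 + 159 = 318 >= 318; dual mu = 318 >= 0; complementary slackness 318*(318 - 318) = 0. All KKT conditions hold.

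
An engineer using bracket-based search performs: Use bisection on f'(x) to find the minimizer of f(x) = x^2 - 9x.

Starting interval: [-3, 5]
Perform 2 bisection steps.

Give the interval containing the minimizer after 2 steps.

Finding critical point of f(x) = x^2 - 9x using bisection on f'(x) = 2x + -9.
f'(x) = 0 when x = 9/2.
Starting interval: [-3, 5]
Step 1: mid = 1, f'(mid) = -7, new interval = [1, 5]
Step 2: mid = 3, f'(mid) = -3, new interval = [3, 5]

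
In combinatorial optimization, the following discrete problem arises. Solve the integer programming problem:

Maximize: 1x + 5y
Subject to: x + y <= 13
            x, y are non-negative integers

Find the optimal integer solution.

Objective: 1x + 5y, constraint: x + y <= 13
Coefficient of y is 5 > coefficient of x is 1, so allocate the entire budget to y.
Optimal: x = 0, y = 13, value = 65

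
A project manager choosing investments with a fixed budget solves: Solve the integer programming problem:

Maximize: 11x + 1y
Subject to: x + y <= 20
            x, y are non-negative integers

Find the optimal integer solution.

Objective: 11x + 1y, constraint: x + y <= 20
Coefficient of x is 11 >= coefficient of y is 1, so allocate the entire budget to x.
Optimal: x = 20, y = 0, value = 220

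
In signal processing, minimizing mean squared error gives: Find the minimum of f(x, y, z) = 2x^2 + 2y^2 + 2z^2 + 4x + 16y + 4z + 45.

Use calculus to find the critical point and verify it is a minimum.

f(x,y,z) = 2x^2 + 2y^2 + 2z^2 + 4x + 16y + 4z + 45
df/dx = 4x + (4) = 0 => x = -1
df/dy = 4y + (16) = 0 => y = -4
df/dz = 4z + (4) = 0 => z = -1
f(-1,-4,-1) = 2*(-1)^2 + 2*(-4)^2 + 2*(-1)^2 + 4*(-1) + 16*(-4) + 4*(-1) + 45 = 9
Hessian is diagonal with entries 4, 4, 4 > 0, confirmed minimum.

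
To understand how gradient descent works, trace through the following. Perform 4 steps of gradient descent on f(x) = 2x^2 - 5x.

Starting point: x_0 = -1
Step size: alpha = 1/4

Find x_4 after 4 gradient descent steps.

f(x) = 2x^2 - 5x, f'(x) = 4x + (-5)
Step 1: f'(-1) = -9, x_1 = -1 - 1/4 * -9 = 5/4
Step 2: f'(5/4) = 0, x_2 = 5/4 - 1/4 * 0 = 5/4
Step 3: f'(5/4) = 0, x_3 = 5/4 - 1/4 * 0 = 5/4
Step 4: f'(5/4) = 0, x_4 = 5/4 - 1/4 * 0 = 5/4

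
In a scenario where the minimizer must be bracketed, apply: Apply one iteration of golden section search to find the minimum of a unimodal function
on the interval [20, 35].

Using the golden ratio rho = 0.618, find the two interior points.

Golden section search on [20, 35].
Golden ratio rho = 0.618 (approx).
Interior points:
  x_1 = 20 + (1-0.618)*15 = 25.7300
  x_2 = 20 + 0.618*15 = 29.2700
Compare f(x_1) and f(x_2) to determine which subinterval to keep.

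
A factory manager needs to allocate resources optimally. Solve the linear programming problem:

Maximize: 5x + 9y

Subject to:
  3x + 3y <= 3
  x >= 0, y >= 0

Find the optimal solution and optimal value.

The feasible region has vertices at [(0, 0), (1, 0), (0, 1)].
Checking objective 5x + 9y at each vertex:
  (0, 0): 5*0 + 9*0 = 0
  (1, 0): 5*1 + 9*0 = 5
  (0, 1): 5*0 + 9*1 = 9
Maximum is 9 at (0, 1).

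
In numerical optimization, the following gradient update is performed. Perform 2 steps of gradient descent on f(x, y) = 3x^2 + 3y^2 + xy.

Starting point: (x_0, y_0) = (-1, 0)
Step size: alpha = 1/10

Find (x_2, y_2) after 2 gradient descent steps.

f(x,y) = 3x^2 + 3y^2 + xy
grad_x = 6x + 1y, grad_y = 6y + 1x
Step 1: grad = (-6, -1), (-2/5, 1/10)
Step 2: grad = (-23/10, 1/5), (-17/100, 2/25)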